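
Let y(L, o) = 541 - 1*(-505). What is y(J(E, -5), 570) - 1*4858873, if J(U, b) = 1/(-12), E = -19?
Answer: -4857827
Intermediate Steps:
J(U, b) = -1/12
y(L, o) = 1046 (y(L, o) = 541 + 505 = 1046)
y(J(E, -5), 570) - 1*4858873 = 1046 - 1*4858873 = 1046 - 4858873 = -4857827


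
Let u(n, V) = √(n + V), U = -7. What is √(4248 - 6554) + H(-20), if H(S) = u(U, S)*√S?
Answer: -6*√15 + I*√2306 ≈ -23.238 + 48.021*I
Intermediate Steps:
u(n, V) = √(V + n)
H(S) = √S*√(-7 + S) (H(S) = √(S - 7)*√S = √(-7 + S)*√S = √S*√(-7 + S))
√(4248 - 6554) + H(-20) = √(4248 - 6554) + √(-20)*√(-7 - 20) = √(-2306) + (2*I*√5)*√(-27) = I*√2306 + (2*I*√5)*(3*I*√3) = I*√2306 - 6*√15 = -6*√15 + I*√2306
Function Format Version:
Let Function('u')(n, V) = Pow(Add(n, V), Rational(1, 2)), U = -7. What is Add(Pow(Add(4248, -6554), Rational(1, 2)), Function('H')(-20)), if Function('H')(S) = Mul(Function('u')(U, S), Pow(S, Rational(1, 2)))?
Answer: Add(Mul(-6, Pow(15, Rational(1, 2))), Mul(I, Pow(2306, Rational(1, 2)))) ≈ Add(-23.238, Mul(48.021, I))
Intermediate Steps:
Function('u')(n, V) = Pow(Add(V, n), Rational(1, 2))
Function('H')(S) = Mul(Pow(S, Rational(1, 2)), Pow(Add(-7, S), Rational(1, 2))) (Function('H')(S) = Mul(Pow(Add(S, -7), Rational(1, 2)), Pow(S, Rational(1, 2))) = Mul(Pow(Add(-7, S), Rational(1, 2)), Pow(S, Rational(1, 2))) = Mul(Pow(S, Rational(1, 2)), Pow(Add(-7, S), Rational(1, 2))))
Add(Pow(Add(4248, -6554), Rational(1, 2)), Function('H')(-20)) = Add(Pow(Add(4248, -6554), Rational(1, 2)), Mul(Pow(-20, Rational(1, 2)), Pow(Add(-7, -20), Rational(1, 2)))) = Add(Pow(-2306, Rational(1, 2)), Mul(Mul(2, I, Pow(5, Rational(1, 2))), Pow(-27, Rational(1, 2)))) = Add(Mul(I, Pow(2306, Rational(1, 2))), Mul(Mul(2, I, Pow(5, Rational(1, 2))), Mul(3, I, Pow(3, Rational(1, 2))))) = Add(Mul(I, Pow(2306, Rational(1, 2))), Mul(-6, Pow(15, Rational(1, 2)))) = Add(Mul(-6, Pow(15, Rational(1, 2))), Mul(I, Pow(2306, Rational(1, 2))))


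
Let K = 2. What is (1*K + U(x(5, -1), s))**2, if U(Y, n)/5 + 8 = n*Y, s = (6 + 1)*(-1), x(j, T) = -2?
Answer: 1024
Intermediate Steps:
s = -7 (s = 7*(-1) = -7)
U(Y, n) = -40 + 5*Y*n (U(Y, n) = -40 + 5*(n*Y) = -40 + 5*(Y*n) = -40 + 5*Y*n)
(1*K + U(x(5, -1), s))**2 = (1*2 + (-40 + 5*(-2)*(-7)))**2 = (2 + (-40 + 70))**2 = (2 + 30)**2 = 32**2 = 1024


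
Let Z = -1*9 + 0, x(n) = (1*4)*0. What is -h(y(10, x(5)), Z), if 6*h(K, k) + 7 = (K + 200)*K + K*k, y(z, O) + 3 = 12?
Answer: -1793/6 ≈ -298.83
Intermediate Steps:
x(n) = 0 (x(n) = 4*0 = 0)
Z = -9 (Z = -9 + 0 = -9)
y(z, O) = 9 (y(z, O) = -3 + 12 = 9)
h(K, k) = -7/6 + K*k/6 + K*(200 + K)/6 (h(K, k) = -7/6 + ((K + 200)*K + K*k)/6 = -7/6 + ((200 + K)*K + K*k)/6 = -7/6 + (K*(200 + K) + K*k)/6 = -7/6 + (K*k + K*(200 + K))/6 = -7/6 + (K*k/6 + K*(200 + K)/6) = -7/6 + K*k/6 + K*(200 + K)/6)
-h(y(10, x(5)), Z) = -(-7/6 + (⅙)*9² + (100/3)*9 + (⅙)*9*(-9)) = -(-7/6 + (⅙)*81 + 300 - 27/2) = -(-7/6 + 27/2 + 300 - 27/2) = -1*1793/6 = -1793/6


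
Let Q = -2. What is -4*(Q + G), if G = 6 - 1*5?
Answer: 4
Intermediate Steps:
G = 1 (G = 6 - 5 = 1)
-4*(Q + G) = -4*(-2 + 1) = -4*(-1) = 4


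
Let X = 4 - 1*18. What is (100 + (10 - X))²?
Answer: 15376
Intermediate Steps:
X = -14 (X = 4 - 18 = -14)
(100 + (10 - X))² = (100 + (10 - 1*(-14)))² = (100 + (10 + 14))² = (100 + 24)² = 124² = 15376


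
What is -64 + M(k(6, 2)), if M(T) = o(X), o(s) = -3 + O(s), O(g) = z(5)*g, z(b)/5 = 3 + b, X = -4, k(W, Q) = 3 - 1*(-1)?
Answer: -227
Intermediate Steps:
k(W, Q) = 4 (k(W, Q) = 3 + 1 = 4)
z(b) = 15 + 5*b (z(b) = 5*(3 + b) = 15 + 5*b)
O(g) = 40*g (O(g) = (15 + 5*5)*g = (15 + 25)*g = 40*g)
o(s) = -3 + 40*s
M(T) = -163 (M(T) = -3 + 40*(-4) = -3 - 160 = -163)
-64 + M(k(6, 2)) = -64 - 163 = -227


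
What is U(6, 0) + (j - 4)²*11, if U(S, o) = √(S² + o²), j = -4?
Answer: 710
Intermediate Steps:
U(6, 0) + (j - 4)²*11 = √(6² + 0²) + (-4 - 4)²*11 = √(36 + 0) + (-8)²*11 = √36 + 64*11 = 6 + 704 = 710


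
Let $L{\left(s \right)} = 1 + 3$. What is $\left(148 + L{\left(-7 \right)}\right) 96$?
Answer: $14592$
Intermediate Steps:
$L{\left(s \right)} = 4$
$\left(148 + L{\left(-7 \right)}\right) 96 = \left(148 + 4\right) 96 = 152 \cdot 96 = 14592$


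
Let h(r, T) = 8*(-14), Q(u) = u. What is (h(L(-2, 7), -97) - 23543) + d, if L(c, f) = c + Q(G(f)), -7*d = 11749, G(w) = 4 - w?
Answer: -177334/7 ≈ -25333.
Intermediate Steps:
d = -11749/7 (d = -⅐*11749 = -11749/7 ≈ -1678.4)
L(c, f) = 4 + c - f (L(c, f) = c + (4 - f) = 4 + c - f)
h(r, T) = -112
(h(L(-2, 7), -97) - 23543) + d = (-112 - 23543) - 11749/7 = -23655 - 11749/7 = -177334/7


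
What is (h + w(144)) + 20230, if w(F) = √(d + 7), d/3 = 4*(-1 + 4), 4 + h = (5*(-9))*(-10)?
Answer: 20676 + √43 ≈ 20683.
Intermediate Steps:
h = 446 (h = -4 + (5*(-9))*(-10) = -4 - 45*(-10) = -4 + 450 = 446)
d = 36 (d = 3*(4*(-1 + 4)) = 3*(4*3) = 3*12 = 36)
w(F) = √43 (w(F) = √(36 + 7) = √43)
(h + w(144)) + 20230 = (446 + √43) + 20230 = 20676 + √43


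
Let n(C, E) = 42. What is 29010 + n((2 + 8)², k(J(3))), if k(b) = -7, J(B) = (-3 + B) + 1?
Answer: 29052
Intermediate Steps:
J(B) = -2 + B
29010 + n((2 + 8)², k(J(3))) = 29010 + 42 = 29052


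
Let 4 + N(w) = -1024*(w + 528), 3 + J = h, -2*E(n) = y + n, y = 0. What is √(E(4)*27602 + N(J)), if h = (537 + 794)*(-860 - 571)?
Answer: 2*√487445014 ≈ 44156.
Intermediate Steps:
E(n) = -n/2 (E(n) = -(0 + n)/2 = -n/2)
h = -1904661 (h = 1331*(-1431) = -1904661)
J = -1904664 (J = -3 - 1904661 = -1904664)
N(w) = -540676 - 1024*w (N(w) = -4 - 1024*(w + 528) = -4 - 1024*(528 + w) = -4 + (-540672 - 1024*w) = -540676 - 1024*w)
√(E(4)*27602 + N(J)) = √(-½*4*27602 + (-540676 - 1024*(-1904664))) = √(-2*27602 + (-540676 + 1950375936)) = √(-55204 + 1949835260) = √1949780056 = 2*√487445014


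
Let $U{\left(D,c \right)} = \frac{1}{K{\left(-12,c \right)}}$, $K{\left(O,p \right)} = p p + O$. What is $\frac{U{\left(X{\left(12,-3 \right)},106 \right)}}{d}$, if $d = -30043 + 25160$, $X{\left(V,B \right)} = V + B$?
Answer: $- \frac{1}{54806792} \approx -1.8246 \cdot 10^{-8}$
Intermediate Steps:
$X{\left(V,B \right)} = B + V$
$d = -4883$
$K{\left(O,p \right)} = O + p^{2}$ ($K{\left(O,p \right)} = p^{2} + O = O + p^{2}$)
$U{\left(D,c \right)} = \frac{1}{-12 + c^{2}}$
$\frac{U{\left(X{\left(12,-3 \right)},106 \right)}}{d} = \frac{1}{\left(-12 + 106^{2}\right) \left(-4883\right)} = \frac{1}{-12 + 11236} \left(- \frac{1}{4883}\right) = \frac{1}{11224} \left(- \frac{1}{4883}\right) = - \frac{1}{54806792}$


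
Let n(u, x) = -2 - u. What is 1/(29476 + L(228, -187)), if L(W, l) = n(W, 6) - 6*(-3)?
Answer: 1/29264 ≈ 3.4172e-5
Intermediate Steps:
L(W, l) = 16 - W (L(W, l) = (-2 - W) - 6*(-3) = (-2 - W) + 18 = 16 - W)
1/(29476 + L(228, -187)) = 1/(29476 + (16 - 1*228)) = 1/(29476 + (16 - 228)) = 1/(29476 - 212) = 1/29264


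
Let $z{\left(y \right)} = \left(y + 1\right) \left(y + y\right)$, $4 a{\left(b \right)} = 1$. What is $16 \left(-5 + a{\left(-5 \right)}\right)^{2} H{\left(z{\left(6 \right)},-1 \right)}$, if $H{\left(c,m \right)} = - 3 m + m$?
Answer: $722$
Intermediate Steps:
$a{\left(b \right)} = \frac{1}{4}$ ($a{\left(b \right)} = \frac{1}{4} \cdot 1 = \frac{1}{4}$)
$z{\left(y \right)} = 2 y \left(1 + y\right)$ ($z{\left(y \right)} = \left(1 + y\right) 2 y = 2 y \left(1 + y\right)$)
$H{\left(c,m \right)} = - 2 m$
$16 \left(-5 + a{\left(-5 \right)}\right)^{2} H{\left(z{\left(6 \right)},-1 \right)} = 16 \left(-5 + \frac{1}{4}\right)^{2} \left(\left(-2\right) \left(-1\right)\right) = 16 \left(- \frac{19}{4}\right)^{2} \cdot 2 = 16 \cdot \frac{361}{16} \cdot 2 = 361 \cdot 2 = 722$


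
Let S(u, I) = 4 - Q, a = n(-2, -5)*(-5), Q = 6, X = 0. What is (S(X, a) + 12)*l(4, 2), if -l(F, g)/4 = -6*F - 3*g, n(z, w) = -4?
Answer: 1200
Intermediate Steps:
a = 20 (a = -4*(-5) = 20)
S(u, I) = -2 (S(u, I) = 4 - 1*6 = 4 - 6 = -2)
l(F, g) = 12*g + 24*F (l(F, g) = -4*(-6*F - 3*g) = 12*g + 24*F)
(S(X, a) + 12)*l(4, 2) = (-2 + 12)*(12*2 + 24*4) = 10*(24 + 96) = 10*120 = 1200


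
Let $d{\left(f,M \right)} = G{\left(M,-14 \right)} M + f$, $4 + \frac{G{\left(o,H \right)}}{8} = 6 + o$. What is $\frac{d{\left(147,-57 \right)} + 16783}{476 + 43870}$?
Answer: $\frac{21005}{22173} \approx 0.94732$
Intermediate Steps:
$G{\left(o,H \right)} = 16 + 8 o$ ($G{\left(o,H \right)} = -32 + 8 \left(6 + o\right) = -32 + \left(48 + 8 o\right) = 16 + 8 o$)
$d{\left(f,M \right)} = f + M \left(16 + 8 M\right)$ ($d{\left(f,M \right)} = \left(16 + 8 M\right) M + f = M \left(16 + 8 M\right) + f = f + M \left(16 + 8 M\right)$)
$\frac{d{\left(147,-57 \right)} + 16783}{476 + 43870} = \frac{\left(147 + 8 \left(-57\right) \left(2 - 57\right)\right) + 16783}{476 + 43870} = \frac{\left(147 + 8 \left(-57\right) \left(-55\right)\right) + 16783}{44346} = \left(\left(147 + 25080\right) + 16783\right) \frac{1}{44346} = \left(25227 + 16783\right) \frac{1}{44346} = 42010 \cdot \frac{1}{44346} = \frac{21005}{22173}$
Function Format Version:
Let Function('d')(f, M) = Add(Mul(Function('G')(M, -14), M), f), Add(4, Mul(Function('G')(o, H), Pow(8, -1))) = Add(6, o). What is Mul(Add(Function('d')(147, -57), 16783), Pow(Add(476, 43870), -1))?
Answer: Rational(21005, 22173) ≈ 0.94732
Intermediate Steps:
Function('G')(o, H) = Add(16, Mul(8, o)) (Function('G')(o, H) = Add(-32, Mul(8, Add(6, o))) = Add(-32, Add(48, Mul(8, o))) = Add(16, Mul(8, o)))
Function('d')(f, M) = Add(f, Mul(M, Add(16, Mul(8, M)))) (Function('d')(f, M) = Add(Mul(Add(16, Mul(8, M)), M), f) = Add(Mul(M, Add(16, Mul(8, M))), f) = Add(f, Mul(M, Add(16, Mul(8, M)))))
Mul(Add(Function('d')(147, -57), 16783), Pow(Add(476, 43870), -1)) = Mul(Add(Add(147, Mul(8, -57, Add(2, -57))), 16783), Pow(Add(476, 43870), -1)) = Mul(Add(Add(147, Mul(8, -57, -55)), 16783), Pow(44346, -1)) = Mul(Add(Add(147, 25080), 16783), Rational(1, 44346)) = Mul(Add(25227, 16783), Rational(1, 44346)) = Mul(42010, Rational(1, 44346)) = Rational(21005, 22173)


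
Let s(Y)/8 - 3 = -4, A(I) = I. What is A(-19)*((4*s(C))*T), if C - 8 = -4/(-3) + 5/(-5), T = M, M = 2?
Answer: 1216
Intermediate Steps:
T = 2
C = 25/3 (C = 8 + (-4/(-3) + 5/(-5)) = 8 + (-4*(-⅓) + 5*(-⅕)) = 8 + (4/3 - 1) = 8 + ⅓ = 25/3 ≈ 8.3333)
s(Y) = -8 (s(Y) = 24 + 8*(-4) = 24 - 32 = -8)
A(-19)*((4*s(C))*T) = -19*4*(-8)*2 = -(-608)*2 = -19*(-64) = 1216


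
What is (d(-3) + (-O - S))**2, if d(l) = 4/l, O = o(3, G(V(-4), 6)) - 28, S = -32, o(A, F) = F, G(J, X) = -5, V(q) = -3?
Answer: 36481/9 ≈ 4053.4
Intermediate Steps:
O = -33 (O = -5 - 28 = -33)
(d(-3) + (-O - S))**2 = (4/(-3) + (-1*(-33) - 1*(-32)))**2 = (4*(-1/3) + (33 + 32))**2 = (-4/3 + 65)**2 = (191/3)**2 = 36481/9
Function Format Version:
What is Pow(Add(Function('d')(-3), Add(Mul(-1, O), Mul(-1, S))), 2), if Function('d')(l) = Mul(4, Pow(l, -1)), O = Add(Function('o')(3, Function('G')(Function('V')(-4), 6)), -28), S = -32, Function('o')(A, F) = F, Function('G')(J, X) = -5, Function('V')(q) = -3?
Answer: Rational(36481, 9) ≈ 4053.4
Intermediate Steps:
O = -33 (O = Add(-5, -28) = -33)
Pow(Add(Function('d')(-3), Add(Mul(-1, O), Mul(-1, S))), 2) = Pow(Add(Mul(4, Pow(-3, -1)), Add(Mul(-1, -33), Mul(-1, -32))), 2) = Pow(Add(Mul(4, Rational(-1, 3)), Add(33, 32)), 2) = Pow(Add(Rational(-4, 3), 65), 2) = Pow(Rational(191, 3), 2) = Rational(36481, 9)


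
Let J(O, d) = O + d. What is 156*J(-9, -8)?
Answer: -2652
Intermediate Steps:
156*J(-9, -8) = 156*(-9 - 8) = 156*(-17) = -2652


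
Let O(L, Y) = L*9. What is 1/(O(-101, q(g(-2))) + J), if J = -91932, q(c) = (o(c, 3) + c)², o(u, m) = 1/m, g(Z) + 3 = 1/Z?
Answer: -1/92841 ≈ -1.0771e-5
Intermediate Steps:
g(Z) = -3 + 1/Z
q(c) = (⅓ + c)² (q(c) = (1/3 + c)² = (⅓ + c)²)
O(L, Y) = 9*L
1/(O(-101, q(g(-2))) + J) = 1/(9*(-101) - 91932) = 1/(-909 - 91932) = 1/(-92841) = -1/92841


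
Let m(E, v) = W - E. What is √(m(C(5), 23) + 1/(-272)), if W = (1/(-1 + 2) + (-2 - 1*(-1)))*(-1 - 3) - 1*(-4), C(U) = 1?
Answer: √13855/68 ≈ 1.7310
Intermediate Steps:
W = 4 (W = (1/1 + (-2 + 1))*(-4) + 4 = (1 - 1)*(-4) + 4 = 0*(-4) + 4 = 0 + 4 = 4)
m(E, v) = 4 - E
√(m(C(5), 23) + 1/(-272)) = √((4 - 1*1) + 1/(-272)) = √((4 - 1) - 1/272) = √(3 - 1/272) = √(815/272) = √13855/68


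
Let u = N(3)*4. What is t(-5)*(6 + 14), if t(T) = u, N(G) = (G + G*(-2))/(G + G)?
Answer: -40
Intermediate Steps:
N(G) = -½ (N(G) = (G - 2*G)/((2*G)) = (-G)*(1/(2*G)) = -½)
u = -2 (u = -½*4 = -2)
t(T) = -2
t(-5)*(6 + 14) = -2*(6 + 14) = -2*20 = -40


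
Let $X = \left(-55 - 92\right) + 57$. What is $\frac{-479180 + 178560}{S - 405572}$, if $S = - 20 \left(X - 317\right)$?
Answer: $\frac{75155}{99358} \approx 0.75641$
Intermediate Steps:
$X = -90$ ($X = -147 + 57 = -90$)
$S = 8140$ ($S = - 20 \left(-90 - 317\right) = \left(-20\right) \left(-407\right) = 8140$)
$\frac{-479180 + 178560}{S - 405572} = \frac{-479180 + 178560}{8140 - 405572} = - \frac{300620}{-397432} = \left(-300620\right) \left(- \frac{1}{397432}\right) = \frac{75155}{99358}$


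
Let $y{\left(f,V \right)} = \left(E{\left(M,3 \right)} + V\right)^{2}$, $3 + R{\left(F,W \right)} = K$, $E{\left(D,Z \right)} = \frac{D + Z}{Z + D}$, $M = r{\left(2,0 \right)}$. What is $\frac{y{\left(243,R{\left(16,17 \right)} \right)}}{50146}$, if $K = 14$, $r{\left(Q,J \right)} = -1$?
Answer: $\frac{72}{25073} \approx 0.0028716$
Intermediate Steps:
$M = -1$
$E{\left(D,Z \right)} = 1$ ($E{\left(D,Z \right)} = \frac{D + Z}{D + Z} = 1$)
$R{\left(F,W \right)} = 11$ ($R{\left(F,W \right)} = -3 + 14 = 11$)
$y{\left(f,V \right)} = \left(1 + V\right)^{2}$
$\frac{y{\left(243,R{\left(16,17 \right)} \right)}}{50146} = \frac{\left(1 + 11\right)^{2}}{50146} = 12^{2} \cdot \frac{1}{50146} = 144 \cdot \frac{1}{50146} = \frac{72}{25073}$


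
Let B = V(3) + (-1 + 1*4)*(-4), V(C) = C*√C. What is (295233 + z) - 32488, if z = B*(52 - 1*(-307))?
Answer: 258437 + 1077*√3 ≈ 2.6030e+5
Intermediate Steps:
V(C) = C^(3/2)
B = -12 + 3*√3 (B = 3^(3/2) + (-1 + 1*4)*(-4) = 3*√3 + (-1 + 4)*(-4) = 3*√3 + 3*(-4) = 3*√3 - 12 = -12 + 3*√3 ≈ -6.8038)
z = -4308 + 1077*√3 (z = (-12 + 3*√3)*(52 - 1*(-307)) = (-12 + 3*√3)*(52 + 307) = (-12 + 3*√3)*359 = -4308 + 1077*√3 ≈ -2442.6)
(295233 + z) - 32488 = (295233 + (-4308 + 1077*√3)) - 32488 = (290925 + 1077*√3) - 32488 = 258437 + 1077*√3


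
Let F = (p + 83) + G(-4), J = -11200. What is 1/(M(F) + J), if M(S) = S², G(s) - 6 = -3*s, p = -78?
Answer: -1/10671 ≈ -9.3712e-5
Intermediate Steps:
G(s) = 6 - 3*s
F = 23 (F = (-78 + 83) + (6 - 3*(-4)) = 5 + (6 + 12) = 5 + 18 = 23)
1/(M(F) + J) = 1/(23² - 11200) = 1/(529 - 11200) = 1/(-10671) = -1/10671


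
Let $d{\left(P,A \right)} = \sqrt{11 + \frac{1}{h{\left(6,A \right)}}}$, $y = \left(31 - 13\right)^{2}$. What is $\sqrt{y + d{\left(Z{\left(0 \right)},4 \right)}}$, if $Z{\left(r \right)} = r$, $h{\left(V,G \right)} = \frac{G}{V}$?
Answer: $\frac{\sqrt{1296 + 10 \sqrt{2}}}{2} \approx 18.098$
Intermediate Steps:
$y = 324$ ($y = 18^{2} = 324$)
$d{\left(P,A \right)} = \sqrt{11 + \frac{6}{A}}$ ($d{\left(P,A \right)} = \sqrt{11 + \frac{1}{A \frac{1}{6}}} = \sqrt{11 + \frac{1}{\frac{1}{6} A}} = \sqrt{11 + \frac{6}{A}}$)
$\sqrt{y + d{\left(Z{\left(0 \right)},4 \right)}} = \sqrt{324 + \sqrt{11 + \frac{6}{4}}} = \sqrt{324 + \sqrt{11 + 6 \cdot \frac{1}{4}}} = \sqrt{324 + \sqrt{11 + \frac{3}{2}}} = \sqrt{324 + \sqrt{\frac{25}{2}}} = \sqrt{324 + \frac{5 \sqrt{2}}{2}}$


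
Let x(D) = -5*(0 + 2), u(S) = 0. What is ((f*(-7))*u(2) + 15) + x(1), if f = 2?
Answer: 5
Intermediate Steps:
x(D) = -10 (x(D) = -5*2 = -10)
((f*(-7))*u(2) + 15) + x(1) = ((2*(-7))*0 + 15) - 10 = (-14*0 + 15) - 10 = (0 + 15) - 10 = 15 - 10 = 5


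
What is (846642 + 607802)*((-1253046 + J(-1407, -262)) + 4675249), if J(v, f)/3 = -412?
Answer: 4975604927348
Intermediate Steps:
J(v, f) = -1236 (J(v, f) = 3*(-412) = -1236)
(846642 + 607802)*((-1253046 + J(-1407, -262)) + 4675249) = (846642 + 607802)*((-1253046 - 1236) + 4675249) = 1454444*(-1254282 + 4675249) = 1454444*3420967 = 4975604927348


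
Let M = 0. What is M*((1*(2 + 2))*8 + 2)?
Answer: 0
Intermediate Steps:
M*((1*(2 + 2))*8 + 2) = 0*((1*(2 + 2))*8 + 2) = 0*((1*4)*8 + 2) = 0*(4*8 + 2) = 0*(32 + 2) = 0*34 = 0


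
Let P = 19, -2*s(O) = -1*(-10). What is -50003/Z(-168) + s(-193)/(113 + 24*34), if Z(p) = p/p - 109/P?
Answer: 882602503/83610 ≈ 10556.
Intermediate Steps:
s(O) = -5 (s(O) = -(-1)*(-10)/2 = -1/2*10 = -5)
Z(p) = -90/19 (Z(p) = p/p - 109/19 = 1 - 109*1/19 = 1 - 109/19 = -90/19)
-50003/Z(-168) + s(-193)/(113 + 24*34) = -50003/(-90/19) - 5/(113 + 24*34) = -50003*(-19/90) - 5/(113 + 816) = 950057/90 - 5/929 = 882602503/83610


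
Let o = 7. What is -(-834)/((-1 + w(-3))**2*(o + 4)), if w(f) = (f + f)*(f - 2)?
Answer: 834/9251 ≈ 0.090152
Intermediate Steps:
w(f) = 2*f*(-2 + f) (w(f) = (2*f)*(-2 + f) = 2*f*(-2 + f))
-(-834)/((-1 + w(-3))**2*(o + 4)) = -(-834)/((-1 + 2*(-3)*(-2 - 3))**2*(7 + 4)) = -(-834)/((-1 + 2*(-3)*(-5))**2*11) = -(-834)/((-1 + 30)**2*11) = -(-834)/(29**2*11) = -(-834)/(841*11) = -(-834)/9251 = -1*(-834/9251) = 834/9251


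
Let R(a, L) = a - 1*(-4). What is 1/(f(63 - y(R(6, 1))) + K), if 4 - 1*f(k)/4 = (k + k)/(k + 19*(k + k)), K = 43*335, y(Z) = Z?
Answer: 39/562411 ≈ 6.9344e-5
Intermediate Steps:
R(a, L) = 4 + a (R(a, L) = a + 4 = 4 + a)
K = 14405
f(k) = 616/39 (f(k) = 16 - 4*(k + k)/(k + 19*(k + k)) = 16 - 4*2*k/(k + 19*(2*k)) = 16 - 4*2*k/(k + 38*k) = 16 - 4*2*k/(39*k) = 16 - 4*2*k*1/(39*k) = 16 - 4*2/39 = 16 - 8/39 = 616/39)
1/(f(63 - y(R(6, 1))) + K) = 1/(616/39 + 14405) = 1/(562411/39) = 39/562411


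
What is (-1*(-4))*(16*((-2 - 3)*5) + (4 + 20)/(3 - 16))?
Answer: -20896/13 ≈ -1607.4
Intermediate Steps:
(-1*(-4))*(16*((-2 - 3)*5) + (4 + 20)/(3 - 16)) = 4*(16*(-5*5) + 24/(-13)) = 4*(16*(-25) + 24*(-1/13)) = 4*(-400 - 24/13) = 4*(-5224/13) = -20896/13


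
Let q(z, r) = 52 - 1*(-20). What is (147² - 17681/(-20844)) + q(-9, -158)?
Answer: 451936445/20844 ≈ 21682.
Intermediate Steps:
q(z, r) = 72 (q(z, r) = 52 + 20 = 72)
(147² - 17681/(-20844)) + q(-9, -158) = (147² - 17681/(-20844)) + 72 = (21609 - 17681*(-1)/20844) + 72 = (21609 - 1*(-17681/20844)) + 72 = (21609 + 17681/20844) + 72 = 450435677/20844 + 72 = 451936445/20844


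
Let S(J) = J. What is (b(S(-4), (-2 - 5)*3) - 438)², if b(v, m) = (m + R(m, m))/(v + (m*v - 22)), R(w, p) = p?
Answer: 161874729/841 ≈ 1.9248e+5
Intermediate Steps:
b(v, m) = 2*m/(-22 + v + m*v) (b(v, m) = (m + m)/(v + (m*v - 22)) = (2*m)/(v + (-22 + m*v)) = (2*m)/(-22 + v + m*v) = 2*m/(-22 + v + m*v))
(b(S(-4), (-2 - 5)*3) - 438)² = (2*((-2 - 5)*3)/(-22 - 4 + ((-2 - 5)*3)*(-4)) - 438)² = (2*(-7*3)/(-22 - 4 - 7*3*(-4)) - 438)² = (2*(-21)/(-22 - 4 - 21*(-4)) - 438)² = (2*(-21)/(-22 - 4 + 84) - 438)² = (2*(-21)/58 - 438)² = (2*(-21)*(1/58) - 438)² = (-21/29 - 438)² = (-12723/29)² = 161874729/841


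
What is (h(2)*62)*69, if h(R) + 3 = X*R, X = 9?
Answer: 64170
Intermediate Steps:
h(R) = -3 + 9*R
(h(2)*62)*69 = ((-3 + 9*2)*62)*69 = ((-3 + 18)*62)*69 = (15*62)*69 = 930*69 = 64170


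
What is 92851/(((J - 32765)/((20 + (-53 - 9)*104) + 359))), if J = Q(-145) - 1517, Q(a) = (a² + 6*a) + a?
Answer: 563512719/14272 ≈ 39484.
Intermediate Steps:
Q(a) = a² + 7*a
J = 18493 (J = -145*(7 - 145) - 1517 = -145*(-138) - 1517 = 20010 - 1517 = 18493)
92851/(((J - 32765)/((20 + (-53 - 9)*104) + 359))) = 92851/(((18493 - 32765)/((20 + (-53 - 9)*104) + 359))) = 92851/((-14272/((20 - 62*104) + 359))) = 92851/((-14272/((20 - 6448) + 359))) = 92851/((-14272/(-6428 + 359))) = 92851/((-14272/(-6069))) = 92851/((-14272*(-1/6069))) = 92851/(14272/6069) = 92851*(6069/14272) = 563512719/14272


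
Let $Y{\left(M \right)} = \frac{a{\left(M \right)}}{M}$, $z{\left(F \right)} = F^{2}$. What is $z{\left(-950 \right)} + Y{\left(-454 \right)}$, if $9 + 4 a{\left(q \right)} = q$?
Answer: $\frac{1638940463}{1816} \approx 9.025 \cdot 10^{5}$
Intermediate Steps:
$a{\left(q \right)} = - \frac{9}{4} + \frac{q}{4}$
$Y{\left(M \right)} = \frac{- \frac{9}{4} + \frac{M}{4}}{M}$
$z{\left(-950 \right)} + Y{\left(-454 \right)} = \left(-950\right)^{2} + \frac{-9 - 454}{4 \left(-454\right)} = 902500 + \frac{1}{4} \left(- \frac{1}{454}\right) \left(-463\right) = 902500 + \frac{463}{1816} = \frac{1638940463}{1816}$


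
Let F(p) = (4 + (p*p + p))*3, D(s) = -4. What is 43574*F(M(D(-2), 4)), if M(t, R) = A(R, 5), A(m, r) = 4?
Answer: 3137328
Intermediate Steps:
M(t, R) = 4
F(p) = 12 + 3*p + 3*p² (F(p) = (4 + (p² + p))*3 = (4 + (p + p²))*3 = (4 + p + p²)*3 = 12 + 3*p + 3*p²)
43574*F(M(D(-2), 4)) = 43574*(12 + 3*4 + 3*4²) = 43574*(12 + 12 + 3*16) = 43574*(12 + 12 + 48) = 43574*72 = 3137328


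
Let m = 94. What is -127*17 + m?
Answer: -2065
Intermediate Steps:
-127*17 + m = -127*17 + 94 = -2159 + 94 = -2065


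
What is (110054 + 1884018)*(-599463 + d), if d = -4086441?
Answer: -9344029961088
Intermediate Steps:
(110054 + 1884018)*(-599463 + d) = (110054 + 1884018)*(-599463 - 4086441) = 1994072*(-4685904) = -9344029961088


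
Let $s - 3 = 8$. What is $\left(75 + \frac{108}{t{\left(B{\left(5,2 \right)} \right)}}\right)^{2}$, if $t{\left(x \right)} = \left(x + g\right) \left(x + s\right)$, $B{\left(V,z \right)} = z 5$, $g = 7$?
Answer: $\frac{80299521}{14161} \approx 5670.5$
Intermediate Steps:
$s = 11$ ($s = 3 + 8 = 11$)
$B{\left(V,z \right)} = 5 z$
$t{\left(x \right)} = \left(7 + x\right) \left(11 + x\right)$ ($t{\left(x \right)} = \left(x + 7\right) \left(x + 11\right) = \left(7 + x\right) \left(11 + x\right)$)
$\left(75 + \frac{108}{t{\left(B{\left(5,2 \right)} \right)}}\right)^{2} = \left(75 + \frac{108}{77 + \left(5 \cdot 2\right)^{2} + 18 \cdot 5 \cdot 2}\right)^{2} = \left(75 + \frac{108}{77 + 10^{2} + 18 \cdot 10}\right)^{2} = \left(75 + \frac{108}{77 + 100 + 180}\right)^{2} = \left(75 + \frac{108}{357}\right)^{2} = \left(75 + 108 \cdot \frac{1}{357}\right)^{2} = \left(75 + \frac{36}{119}\right)^{2} = \left(\frac{8961}{119}\right)^{2} = \frac{80299521}{14161}$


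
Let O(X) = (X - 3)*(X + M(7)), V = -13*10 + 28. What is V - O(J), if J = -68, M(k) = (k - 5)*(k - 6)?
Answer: -4788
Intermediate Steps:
M(k) = (-6 + k)*(-5 + k) (M(k) = (-5 + k)*(-6 + k) = (-6 + k)*(-5 + k))
V = -102 (V = -130 + 28 = -102)
O(X) = (-3 + X)*(2 + X) (O(X) = (X - 3)*(X + (30 + 7² - 11*7)) = (-3 + X)*(X + (30 + 49 - 77)) = (-3 + X)*(X + 2) = (-3 + X)*(2 + X))
V - O(J) = -102 - (-6 + (-68)² - 1*(-68)) = -102 - (-6 + 4624 + 68) = -102 - 1*4686 = -102 - 4686 = -4788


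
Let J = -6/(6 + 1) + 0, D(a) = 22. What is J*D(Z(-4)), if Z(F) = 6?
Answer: -132/7 ≈ -18.857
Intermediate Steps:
J = -6/7 (J = -6/7 + 0 = -6/7 ≈ -0.85714)
J*D(Z(-4)) = -6/7*22 = -132/7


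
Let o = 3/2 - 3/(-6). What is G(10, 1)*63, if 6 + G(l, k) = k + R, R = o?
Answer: -189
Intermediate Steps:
o = 2 (o = 3*(1/2) - 3*(-1/6) = 3/2 + 1/2 = 2)
R = 2
G(l, k) = -4 + k (G(l, k) = -6 + (k + 2) = -6 + (2 + k) = -4 + k)
G(10, 1)*63 = (-4 + 1)*63 = -3*63 = -189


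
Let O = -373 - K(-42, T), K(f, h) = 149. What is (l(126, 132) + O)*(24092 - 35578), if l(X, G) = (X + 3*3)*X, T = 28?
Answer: -189381168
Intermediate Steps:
O = -522 (O = -373 - 1*149 = -373 - 149 = -522)
l(X, G) = X*(9 + X) (l(X, G) = (X + 9)*X = (9 + X)*X = X*(9 + X))
(l(126, 132) + O)*(24092 - 35578) = (126*(9 + 126) - 522)*(24092 - 35578) = (126*135 - 522)*(-11486) = (17010 - 522)*(-11486) = 16488*(-11486) = -189381168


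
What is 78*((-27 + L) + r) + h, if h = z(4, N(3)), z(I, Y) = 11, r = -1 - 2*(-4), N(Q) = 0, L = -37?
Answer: -4435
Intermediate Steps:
r = 7 (r = -1 + 8 = 7)
h = 11
78*((-27 + L) + r) + h = 78*((-27 - 37) + 7) + 11 = 78*(-64 + 7) + 11 = 78*(-57) + 11 = -4446 + 11 = -4435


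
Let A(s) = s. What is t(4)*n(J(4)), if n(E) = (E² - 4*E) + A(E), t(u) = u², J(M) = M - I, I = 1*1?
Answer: 0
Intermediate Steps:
I = 1
J(M) = -1 + M (J(M) = M - 1*1 = M - 1 = -1 + M)
n(E) = E² - 3*E (n(E) = (E² - 4*E) + E = E² - 3*E)
t(4)*n(J(4)) = 4²*((-1 + 4)*(-3 + (-1 + 4))) = 16*(3*(-3 + 3)) = 16*(3*0) = 16*0 = 0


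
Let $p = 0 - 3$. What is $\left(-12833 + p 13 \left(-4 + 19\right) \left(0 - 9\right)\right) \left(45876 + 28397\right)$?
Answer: $-562098064$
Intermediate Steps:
$p = -3$ ($p = 0 - 3 = -3$)
$\left(-12833 + p 13 \left(-4 + 19\right) \left(0 - 9\right)\right) \left(45876 + 28397\right) = \left(-12833 + \left(-3\right) 13 \left(-4 + 19\right) \left(0 - 9\right)\right) \left(45876 + 28397\right) = \left(-12833 - 39 \cdot 15 \left(-9\right)\right) 74273 = \left(-12833 - -5265\right) 74273 = \left(-12833 + 5265\right) 74273 = \left(-7568\right) 74273 = -562098064$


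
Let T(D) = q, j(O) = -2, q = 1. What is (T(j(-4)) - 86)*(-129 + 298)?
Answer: -14365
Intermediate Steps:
T(D) = 1
(T(j(-4)) - 86)*(-129 + 298) = (1 - 86)*(-129 + 298) = -85*169 = -14365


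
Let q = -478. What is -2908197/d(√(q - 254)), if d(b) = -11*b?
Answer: -969399*I*√183/1342 ≈ -9771.8*I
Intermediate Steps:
-2908197/d(√(q - 254)) = -2908197*(-1/(11*√(-478 - 254))) = -2908197*I*√183/4026 = -969399*I*√183/1342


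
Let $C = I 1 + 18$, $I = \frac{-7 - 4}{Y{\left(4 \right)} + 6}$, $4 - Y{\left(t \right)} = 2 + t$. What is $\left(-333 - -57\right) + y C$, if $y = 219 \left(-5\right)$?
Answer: $- \frac{67899}{4} \approx -16975.0$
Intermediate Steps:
$y = -1095$
$Y{\left(t \right)} = 2 - t$ ($Y{\left(t \right)} = 4 - \left(2 + t\right) = 2 - t$)
$I = - \frac{11}{4}$ ($I = \frac{-7 - 4}{\left(2 - 4\right) + 6} = - \frac{11}{\left(2 - 4\right) + 6} = - \frac{11}{-2 + 6} = - \frac{11}{4} \approx -2.75$)
$C = \frac{61}{4}$ ($C = \left(- \frac{11}{4}\right) 1 + 18 = - \frac{11}{4} + 18 = \frac{61}{4} \approx 15.25$)
$\left(-333 - -57\right) + y C = \left(-333 - -57\right) - \frac{66795}{4} = \left(-333 + 57\right) - \frac{66795}{4} = -276 - \frac{66795}{4} = - \frac{67899}{4}$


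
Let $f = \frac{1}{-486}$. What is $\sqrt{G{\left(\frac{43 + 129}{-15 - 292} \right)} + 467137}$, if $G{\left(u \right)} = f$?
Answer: $\frac{\sqrt{1362171486}}{54} \approx 683.47$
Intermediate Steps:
$f = - \frac{1}{486} \approx -0.0020576$
$G{\left(u \right)} = - \frac{1}{486}$
$\sqrt{G{\left(\frac{43 + 129}{-15 - 292} \right)} + 467137} = \sqrt{- \frac{1}{486} + 467137} = \sqrt{\frac{227028581}{486}} = \frac{\sqrt{1362171486}}{54}$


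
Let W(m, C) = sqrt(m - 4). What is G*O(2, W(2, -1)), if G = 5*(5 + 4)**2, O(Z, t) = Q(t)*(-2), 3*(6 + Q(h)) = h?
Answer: 4860 - 270*I*sqrt(2) ≈ 4860.0 - 381.84*I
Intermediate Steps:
Q(h) = -6 + h/3
W(m, C) = sqrt(-4 + m)
O(Z, t) = 12 - 2*t/3 (O(Z, t) = (-6 + t/3)*(-2) = 12 - 2*t/3)
G = 405 (G = 5*9**2 = 5*81 = 405)
G*O(2, W(2, -1)) = 405*(12 - 2*sqrt(-4 + 2)/3) = 405*(12 - 2*I*sqrt(2)/3) = 4860 - 270*I*sqrt(2)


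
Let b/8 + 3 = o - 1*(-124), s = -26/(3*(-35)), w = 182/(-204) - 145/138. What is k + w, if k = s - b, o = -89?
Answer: -10579679/41055 ≈ -257.70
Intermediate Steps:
w = -2279/1173 (w = 182*(-1/204) - 145*1/138 = -91/102 - 145/138 = -2279/1173 ≈ -1.9429)
s = 26/105 (s = -26/(-105) = -26*(-1/105) = 26/105 ≈ 0.24762)
b = 256 (b = -24 + 8*(-89 - 1*(-124)) = -24 + 8*(-89 + 124) = -24 + 8*35 = -24 + 280 = 256)
k = -26854/105 (k = 26/105 - 1*256 = 26/105 - 256 = -26854/105 ≈ -255.75)
k + w = -26854/105 - 2279/1173 = -10579679/41055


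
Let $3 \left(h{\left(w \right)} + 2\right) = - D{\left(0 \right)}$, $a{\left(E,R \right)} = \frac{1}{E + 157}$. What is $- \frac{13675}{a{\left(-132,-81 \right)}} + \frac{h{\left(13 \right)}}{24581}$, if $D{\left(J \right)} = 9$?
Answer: $- \frac{8403629380}{24581} \approx -3.4188 \cdot 10^{5}$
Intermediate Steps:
$a{\left(E,R \right)} = \frac{1}{157 + E}$
$h{\left(w \right)} = -5$ ($h{\left(w \right)} = -2 + \frac{\left(-1\right) 9}{3} = -2 + \frac{1}{3} \left(-9\right) = -2 - 3 = -5$)
$- \frac{13675}{a{\left(-132,-81 \right)}} + \frac{h{\left(13 \right)}}{24581} = - \frac{13675}{\frac{1}{157 - 132}} - \frac{5}{24581} = - \frac{13675}{\frac{1}{25}} - \frac{5}{24581} = - 13675 \frac{1}{\frac{1}{25}} - \frac{5}{24581} = \left(-13675\right) 25 - \frac{5}{24581} = -341875 - \frac{5}{24581} = - \frac{8403629380}{24581}$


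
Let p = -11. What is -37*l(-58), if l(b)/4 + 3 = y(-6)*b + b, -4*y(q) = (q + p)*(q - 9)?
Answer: -538202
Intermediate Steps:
y(q) = -(-11 + q)*(-9 + q)/4 (y(q) = -(q - 11)*(q - 9)/4 = -(-11 + q)*(-9 + q)/4)
l(b) = -12 - 251*b (l(b) = -12 + 4*((-99/4 + 5*(-6) - 1/4*(-6)**2)*b + b) = -12 + 4*((-99/4 - 30 - 1/4*36)*b + b) = -12 + 4*((-99/4 - 30 - 9)*b + b) = -12 + 4*(-255*b/4 + b) = -12 + 4*(-251*b/4) = -12 - 251*b)
-37*l(-58) = -37*(-12 - 251*(-58)) = -37*(-12 + 14558) = -37*14546 = -538202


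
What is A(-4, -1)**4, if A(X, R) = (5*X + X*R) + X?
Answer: 160000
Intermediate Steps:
A(X, R) = 6*X + R*X (A(X, R) = (5*X + R*X) + X = 6*X + R*X)
A(-4, -1)**4 = (-4*(6 - 1))**4 = (-4*5)**4 = (-20)**4 = 160000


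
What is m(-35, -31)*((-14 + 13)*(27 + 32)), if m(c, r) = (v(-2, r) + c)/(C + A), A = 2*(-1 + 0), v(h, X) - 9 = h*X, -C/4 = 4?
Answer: 118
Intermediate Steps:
C = -16 (C = -4*4 = -16)
v(h, X) = 9 + X*h (v(h, X) = 9 + h*X = 9 + X*h)
A = -2 (A = 2*(-1) = -2)
m(c, r) = -½ - c/18 + r/9 (m(c, r) = ((9 + r*(-2)) + c)/(-16 - 2) = ((9 - 2*r) + c)/(-18) = (9 + c - 2*r)*(-1/18) = -½ - c/18 + r/9)
m(-35, -31)*((-14 + 13)*(27 + 32)) = (-½ - 1/18*(-35) + (⅑)*(-31))*((-14 + 13)*(27 + 32)) = (-½ + 35/18 - 31/9)*(-1*59) = -2*(-59) = 118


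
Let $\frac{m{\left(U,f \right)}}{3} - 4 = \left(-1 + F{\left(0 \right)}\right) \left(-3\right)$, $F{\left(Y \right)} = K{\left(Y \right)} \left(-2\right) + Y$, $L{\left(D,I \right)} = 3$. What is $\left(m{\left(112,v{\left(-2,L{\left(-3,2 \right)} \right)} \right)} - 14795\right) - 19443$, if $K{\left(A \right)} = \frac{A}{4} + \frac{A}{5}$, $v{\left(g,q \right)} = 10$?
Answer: $-34217$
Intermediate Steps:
$K{\left(A \right)} = \frac{9 A}{20}$ ($K{\left(A \right)} = A \frac{1}{4} + A \frac{1}{5} = \frac{A}{4} + \frac{A}{5} = \frac{9 A}{20}$)
$F{\left(Y \right)} = \frac{Y}{10}$ ($F{\left(Y \right)} = \frac{9 Y}{20} \left(-2\right) + Y = - \frac{9 Y}{10} + Y = \frac{Y}{10}$)
$m{\left(U,f \right)} = 21$ ($m{\left(U,f \right)} = 12 + 3 \left(-1 + \frac{1}{10} \cdot 0\right) \left(-3\right) = 12 + 3 \left(-1 + 0\right) \left(-3\right) = 12 + 3 \left(\left(-1\right) \left(-3\right)\right) = 12 + 3 \cdot 3 = 12 + 9 = 21$)
$\left(m{\left(112,v{\left(-2,L{\left(-3,2 \right)} \right)} \right)} - 14795\right) - 19443 = \left(21 - 14795\right) - 19443 = -14774 - 19443 = -34217$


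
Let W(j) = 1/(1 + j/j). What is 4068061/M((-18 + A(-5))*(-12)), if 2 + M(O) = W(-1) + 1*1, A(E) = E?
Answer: -8136122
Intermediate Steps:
W(j) = ½ (W(j) = 1/(1 + 1) = 1/2 = ½)
M(O) = -½ (M(O) = -2 + (½ + 1*1) = -2 + (½ + 1) = -2 + 3/2 = -½)
4068061/M((-18 + A(-5))*(-12)) = 4068061/(-½) = 4068061*(-2) = -8136122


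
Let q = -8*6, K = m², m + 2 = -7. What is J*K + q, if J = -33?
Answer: -2721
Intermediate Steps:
m = -9 (m = -2 - 7 = -9)
K = 81 (K = (-9)² = 81)
q = -48
J*K + q = -33*81 - 48 = -2673 - 48 = -2721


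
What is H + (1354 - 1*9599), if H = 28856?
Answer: 20611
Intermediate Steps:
H + (1354 - 1*9599) = 28856 + (1354 - 1*9599) = 28856 + (1354 - 9599) = 28856 - 8245 = 20611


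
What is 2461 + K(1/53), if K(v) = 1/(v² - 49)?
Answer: 338729231/137640 ≈ 2461.0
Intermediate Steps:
K(v) = 1/(-49 + v²)
2461 + K(1/53) = 2461 + 1/(-49 + (1/53)²) = 2461 + 1/(-49 + 1/2809) = 2461 + 1/(-137640/2809) = 2461 - 2809/137640 = 338729231/137640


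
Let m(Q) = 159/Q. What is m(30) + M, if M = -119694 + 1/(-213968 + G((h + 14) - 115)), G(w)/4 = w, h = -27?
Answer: -25670832377/214480 ≈ -1.1969e+5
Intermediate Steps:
G(w) = 4*w
M = -25671969121/214480 (M = -119694 + 1/(-213968 + 4*((-27 + 14) - 115)) = -119694 + 1/(-213968 + 4*(-13 - 115)) = -119694 + 1/(-213968 + 4*(-128)) = -119694 + 1/(-213968 - 512) = -119694 + 1/(-214480) = -119694 - 1/214480 = -25671969121/214480 ≈ -1.1969e+5)
m(30) + M = 159/30 - 25671969121/214480 = 159*(1/30) - 25671969121/214480 = 53/10 - 25671969121/214480 = -25670832377/214480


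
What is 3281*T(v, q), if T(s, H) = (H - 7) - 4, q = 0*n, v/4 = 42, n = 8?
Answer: -36091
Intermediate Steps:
v = 168 (v = 4*42 = 168)
q = 0 (q = 0*8 = 0)
T(s, H) = -11 + H (T(s, H) = (-7 + H) - 4 = -11 + H)
3281*T(v, q) = 3281*(-11 + 0) = 3281*(-11) = -36091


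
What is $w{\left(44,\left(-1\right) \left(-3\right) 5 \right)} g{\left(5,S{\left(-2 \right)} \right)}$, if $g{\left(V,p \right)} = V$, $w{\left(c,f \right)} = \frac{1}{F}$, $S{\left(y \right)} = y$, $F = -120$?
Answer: $- \frac{1}{24} \approx -0.041667$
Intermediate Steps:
$w{\left(c,f \right)} = - \frac{1}{120}$ ($w{\left(c,f \right)} = \frac{1}{-120} = - \frac{1}{120}$)
$w{\left(44,\left(-1\right) \left(-3\right) 5 \right)} g{\left(5,S{\left(-2 \right)} \right)} = \left(- \frac{1}{120}\right) 5 = - \frac{1}{24}$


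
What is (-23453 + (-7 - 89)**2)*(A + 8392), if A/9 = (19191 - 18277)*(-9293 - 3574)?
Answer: 1506780725350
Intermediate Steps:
A = -105843942 (A = 9*((19191 - 18277)*(-9293 - 3574)) = 9*(914*(-12867)) = 9*(-11760438) = -105843942)
(-23453 + (-7 - 89)**2)*(A + 8392) = (-23453 + (-7 - 89)**2)*(-105843942 + 8392) = (-23453 + (-96)**2)*(-105835550) = (-23453 + 9216)*(-105835550) = -14237*(-105835550) = 1506780725350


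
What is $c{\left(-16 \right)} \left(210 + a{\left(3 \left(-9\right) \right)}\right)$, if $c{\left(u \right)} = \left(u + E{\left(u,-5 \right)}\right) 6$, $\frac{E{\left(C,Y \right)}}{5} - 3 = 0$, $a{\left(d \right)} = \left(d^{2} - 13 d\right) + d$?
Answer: $-7578$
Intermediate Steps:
$a{\left(d \right)} = d^{2} - 12 d$
$E{\left(C,Y \right)} = 15$ ($E{\left(C,Y \right)} = 15 + 5 \cdot 0 = 15 + 0 = 15$)
$c{\left(u \right)} = 90 + 6 u$ ($c{\left(u \right)} = \left(u + 15\right) 6 = \left(15 + u\right) 6 = 90 + 6 u$)
$c{\left(-16 \right)} \left(210 + a{\left(3 \left(-9\right) \right)}\right) = \left(90 + 6 \left(-16\right)\right) \left(210 + 3 \left(-9\right) \left(-12 + 3 \left(-9\right)\right)\right) = \left(90 - 96\right) \left(210 - 27 \left(-12 - 27\right)\right) = - 6 \left(210 - -1053\right) = - 6 \left(210 + 1053\right) = \left(-6\right) 1263 = -7578$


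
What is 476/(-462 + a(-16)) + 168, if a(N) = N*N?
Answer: 17066/103 ≈ 165.69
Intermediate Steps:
a(N) = N²
476/(-462 + a(-16)) + 168 = 476/(-462 + (-16)²) + 168 = 476/(-462 + 256) + 168 = 476/(-206) + 168 = -1/206*476 + 168 = -238/103 + 168 = 17066/103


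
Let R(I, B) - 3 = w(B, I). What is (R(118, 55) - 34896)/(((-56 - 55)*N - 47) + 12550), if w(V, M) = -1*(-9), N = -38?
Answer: -34884/16721 ≈ -2.0862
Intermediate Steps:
w(V, M) = 9
R(I, B) = 12 (R(I, B) = 3 + 9 = 12)
(R(118, 55) - 34896)/(((-56 - 55)*N - 47) + 12550) = (12 - 34896)/(((-56 - 55)*(-38) - 47) + 12550) = -34884/((-111*(-38) - 47) + 12550) = -34884/((4218 - 47) + 12550) = -34884/(4171 + 12550) = -34884/16721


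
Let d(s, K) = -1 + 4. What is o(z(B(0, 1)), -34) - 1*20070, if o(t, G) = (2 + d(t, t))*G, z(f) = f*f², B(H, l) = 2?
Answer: -20240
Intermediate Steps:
d(s, K) = 3
z(f) = f³
o(t, G) = 5*G (o(t, G) = (2 + 3)*G = 5*G)
o(z(B(0, 1)), -34) - 1*20070 = 5*(-34) - 1*20070 = -170 - 20070 = -20240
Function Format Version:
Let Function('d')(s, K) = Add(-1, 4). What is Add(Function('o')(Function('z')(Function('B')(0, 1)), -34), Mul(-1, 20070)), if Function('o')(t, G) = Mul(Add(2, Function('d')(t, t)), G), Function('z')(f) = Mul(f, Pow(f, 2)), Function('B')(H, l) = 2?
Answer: -20240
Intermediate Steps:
Function('d')(s, K) = 3
Function('z')(f) = Pow(f, 3)
Function('o')(t, G) = Mul(5, G) (Function('o')(t, G) = Mul(Add(2, 3), G) = Mul(5, G))
Add(Function('o')(Function('z')(Function('B')(0, 1)), -34), Mul(-1, 20070)) = Add(Mul(5, -34), Mul(-1, 20070)) = Add(-170, -20070) = -20240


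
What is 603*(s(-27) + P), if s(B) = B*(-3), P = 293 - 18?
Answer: 214668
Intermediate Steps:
P = 275
s(B) = -3*B
603*(s(-27) + P) = 603*(-3*(-27) + 275) = 603*(81 + 275) = 603*356 = 214668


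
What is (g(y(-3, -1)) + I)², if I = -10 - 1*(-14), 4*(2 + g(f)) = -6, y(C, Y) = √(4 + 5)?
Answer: ¼ ≈ 0.25000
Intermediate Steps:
y(C, Y) = 3 (y(C, Y) = √9 = 3)
g(f) = -7/2 (g(f) = -2 + (¼)*(-6) = -2 - 3/2 = -7/2)
I = 4 (I = -10 + 14 = 4)
(g(y(-3, -1)) + I)² = (-7/2 + 4)² = (½)² = ¼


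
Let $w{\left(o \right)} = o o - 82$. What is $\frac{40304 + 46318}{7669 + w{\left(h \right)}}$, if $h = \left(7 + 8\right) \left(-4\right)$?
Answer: $\frac{28874}{3729} \approx 7.7431$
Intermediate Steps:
$h = -60$ ($h = 15 \left(-4\right) = -60$)
$w{\left(o \right)} = -82 + o^{2}$ ($w{\left(o \right)} = o^{2} - 82 = -82 + o^{2}$)
$\frac{40304 + 46318}{7669 + w{\left(h \right)}} = \frac{40304 + 46318}{7669 - \left(82 - \left(-60\right)^{2}\right)} = \frac{86622}{7669 + \left(-82 + 3600\right)} = \frac{86622}{7669 + 3518} = \frac{86622}{11187} = 86622 \cdot \frac{1}{11187} = \frac{28874}{3729}$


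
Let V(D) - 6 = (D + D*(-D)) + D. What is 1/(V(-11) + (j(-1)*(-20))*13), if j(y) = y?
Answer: 1/123 ≈ 0.0081301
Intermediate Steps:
V(D) = 6 - D**2 + 2*D (V(D) = 6 + ((D + D*(-D)) + D) = 6 + ((D - D**2) + D) = 6 + (-D**2 + 2*D) = 6 - D**2 + 2*D)
1/(V(-11) + (j(-1)*(-20))*13) = 1/((6 - 1*(-11)**2 + 2*(-11)) - 1*(-20)*13) = 1/((6 - 1*121 - 22) + 20*13) = 1/((6 - 121 - 22) + 260) = 1/(-137 + 260) = 1/123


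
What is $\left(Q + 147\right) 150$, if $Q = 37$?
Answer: $27600$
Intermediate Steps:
$\left(Q + 147\right) 150 = \left(37 + 147\right) 150 = 184 \cdot 150 = 27600$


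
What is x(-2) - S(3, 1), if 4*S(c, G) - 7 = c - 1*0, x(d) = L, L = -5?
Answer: -15/2 ≈ -7.5000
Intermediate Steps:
x(d) = -5
S(c, G) = 7/4 + c/4 (S(c, G) = 7/4 + (c - 1*0)/4 = 7/4 + (c + 0)/4 = 7/4 + c/4)
x(-2) - S(3, 1) = -5 - (7/4 + (¼)*3) = -5 - (7/4 + ¾) = -5 - 1*5/2 = -5 - 5/2 = -15/2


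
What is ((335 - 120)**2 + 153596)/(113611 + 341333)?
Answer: 66607/151648 ≈ 0.43922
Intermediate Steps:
((335 - 120)**2 + 153596)/(113611 + 341333) = (215**2 + 153596)/454944 = (46225 + 153596)*(1/454944) = 199821*(1/454944) = 66607/151648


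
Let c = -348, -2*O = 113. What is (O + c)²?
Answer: 654481/4 ≈ 1.6362e+5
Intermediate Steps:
O = -113/2 (O = -½*113 = -113/2 ≈ -56.500)
(O + c)² = (-113/2 - 348)² = (-809/2)² = 654481/4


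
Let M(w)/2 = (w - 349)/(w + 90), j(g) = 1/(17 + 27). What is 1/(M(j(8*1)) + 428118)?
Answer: 3961/1695744688 ≈ 2.3358e-6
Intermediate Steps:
j(g) = 1/44
M(w) = 2*(-349 + w)/(90 + w) (M(w) = 2*((w - 349)/(w + 90)) = 2*((-349 + w)/(90 + w)) = 2*(-349 + w)/(90 + w))
1/(M(j(8*1)) + 428118) = 1/(2*(-349 + 1/44)/(90 + 1/44) + 428118) = 1/(2*(-15355/44)/(3961/44) + 428118) = 1/(2*(44/3961)*(-15355/44) + 428118) = 1/(-30710/3961 + 428118) = 1/(1695744688/3961) = 3961/1695744688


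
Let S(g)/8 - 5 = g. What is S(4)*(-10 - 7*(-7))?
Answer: 2808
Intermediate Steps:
S(g) = 40 + 8*g
S(4)*(-10 - 7*(-7)) = (40 + 8*4)*(-10 - 7*(-7)) = (40 + 32)*(-10 + 49) = 72*39 = 2808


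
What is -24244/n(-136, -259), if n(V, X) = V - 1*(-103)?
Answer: 2204/3 ≈ 734.67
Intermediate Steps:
n(V, X) = 103 + V (n(V, X) = V + 103 = 103 + V)
-24244/n(-136, -259) = -24244/(103 - 136) = -24244/(-33) = -24244*(-1/33) = 2204/3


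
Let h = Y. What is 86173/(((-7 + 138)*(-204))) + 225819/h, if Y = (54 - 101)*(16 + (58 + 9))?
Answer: -374761637/6132372 ≈ -61.112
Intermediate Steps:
Y = -3901 (Y = -47*(16 + 67) = -47*83 = -3901)
h = -3901
86173/(((-7 + 138)*(-204))) + 225819/h = 86173/(((-7 + 138)*(-204))) + 225819/(-3901) = 86173/((131*(-204))) + 225819*(-1/3901) = 86173/(-26724) - 225819/3901 = 86173*(-1/26724) - 225819/3901 = -5069/1572 - 225819/3901 = -374761637/6132372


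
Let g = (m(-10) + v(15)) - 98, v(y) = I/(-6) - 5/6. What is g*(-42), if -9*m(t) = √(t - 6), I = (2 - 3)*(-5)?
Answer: 4186 + 56*I/3 ≈ 4186.0 + 18.667*I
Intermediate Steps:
I = 5 (I = -1*(-5) = 5)
m(t) = -√(-6 + t)/9 (m(t) = -√(t - 6)/9 = -√(-6 + t)/9)
v(y) = -5/3 (v(y) = 5/(-6) - 5/6 = 5*(-⅙) - 5*⅙ = -⅚ - ⅚ = -5/3)
g = -299/3 - 4*I/9 (g = (-√(-6 - 10)/9 - 5/3) - 98 = (-4*I/9 - 5/3) - 98 = (-5/3 - 4*I/9) - 98 = -299/3 - 4*I/9 ≈ -99.667 - 0.44444*I)
g*(-42) = (-299/3 - 4*I/9)*(-42) = 4186 + 56*I/3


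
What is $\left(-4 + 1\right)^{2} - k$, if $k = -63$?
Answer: $72$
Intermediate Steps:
$\left(-4 + 1\right)^{2} - k = \left(-4 + 1\right)^{2} - -63 = \left(-3\right)^{2} + 63 = 9 + 63 = 72$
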